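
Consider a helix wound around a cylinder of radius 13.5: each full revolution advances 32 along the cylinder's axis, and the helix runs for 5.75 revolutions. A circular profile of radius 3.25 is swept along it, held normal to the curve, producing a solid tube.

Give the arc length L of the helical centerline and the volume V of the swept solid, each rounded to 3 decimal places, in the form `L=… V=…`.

2πR = 2π·13.5 = 84.823002
per-turn = √(84.823002² + 32²) = √(7194.9416 + 1024) = √8218.9416 = 90.658379
L = 5.75 × 90.658379 = 521.285677
V = π·3.25² × L = 33.183072 × 521.285677 = 17297.860359

L=521.286 V=17297.860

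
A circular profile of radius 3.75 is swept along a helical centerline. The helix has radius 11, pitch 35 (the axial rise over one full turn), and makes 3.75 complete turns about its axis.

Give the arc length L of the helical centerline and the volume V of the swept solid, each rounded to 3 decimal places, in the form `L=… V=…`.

L=290.519 V=12834.757

2πR = 2π·11 = 69.115038
per-turn = √(69.115038² + 35²) = √(4776.8885 + 1225) = √6001.8885 = 77.471856
L = 3.75 × 77.471856 = 290.519461
V = π·3.75² × L = 44.178647 × 290.519461 = 12834.756642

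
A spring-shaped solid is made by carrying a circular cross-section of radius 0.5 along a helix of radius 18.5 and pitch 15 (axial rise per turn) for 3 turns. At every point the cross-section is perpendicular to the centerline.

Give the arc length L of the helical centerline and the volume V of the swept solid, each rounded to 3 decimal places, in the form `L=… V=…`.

L=351.608 V=276.153

2πR = 2π·18.5 = 116.238928
per-turn = √(116.238928² + 15²) = √(13511.4884 + 225) = √13736.4884 = 117.202766
L = 3 × 117.202766 = 351.608299
V = π·0.5² × L = 0.785398 × 351.608299 = 276.152512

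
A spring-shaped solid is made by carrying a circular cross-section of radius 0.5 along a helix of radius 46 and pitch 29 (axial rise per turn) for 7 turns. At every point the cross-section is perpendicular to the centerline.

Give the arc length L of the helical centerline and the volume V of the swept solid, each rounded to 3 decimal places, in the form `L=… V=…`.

2πR = 2π·46 = 289.026524
per-turn = √(289.026524² + 29²) = √(83536.3317 + 841) = √84377.3317 = 290.477764
L = 7 × 290.477764 = 2033.344351
V = π·0.5² × L = 0.785398 × 2033.344351 = 1596.984919

L=2033.344 V=1596.985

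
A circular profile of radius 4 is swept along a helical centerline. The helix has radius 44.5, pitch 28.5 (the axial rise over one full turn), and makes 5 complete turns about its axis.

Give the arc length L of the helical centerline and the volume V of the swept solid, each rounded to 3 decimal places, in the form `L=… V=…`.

2πR = 2π·44.5 = 279.601746
per-turn = √(279.601746² + 28.5²) = √(78177.1365 + 812.25) = √78989.3865 = 281.050505
L = 5 × 281.050505 = 1405.252526
V = π·4² × L = 50.265482 × 1405.252526 = 70635.696188

L=1405.253 V=70635.696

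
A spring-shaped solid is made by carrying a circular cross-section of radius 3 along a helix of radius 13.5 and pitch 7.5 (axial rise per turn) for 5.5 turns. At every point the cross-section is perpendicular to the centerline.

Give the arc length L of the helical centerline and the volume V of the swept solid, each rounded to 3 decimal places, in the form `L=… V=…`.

2πR = 2π·13.5 = 84.823002
per-turn = √(84.823002² + 7.5²) = √(7194.9416 + 56.25) = √7251.1916 = 85.153929
L = 5.5 × 85.153929 = 468.346609
V = π·3² × L = 28.274334 × 468.346609 = 13242.188395

L=468.347 V=13242.188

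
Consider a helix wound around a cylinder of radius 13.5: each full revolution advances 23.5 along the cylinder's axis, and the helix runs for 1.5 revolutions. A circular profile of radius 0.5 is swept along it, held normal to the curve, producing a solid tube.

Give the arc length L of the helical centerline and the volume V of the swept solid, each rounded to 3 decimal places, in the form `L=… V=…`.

L=132.027 V=103.694

2πR = 2π·13.5 = 84.823002
per-turn = √(84.823002² + 23.5²) = √(7194.9416 + 552.25) = √7747.1916 = 88.018132
L = 1.5 × 88.018132 = 132.027198
V = π·0.5² × L = 0.785398 × 132.027198 = 103.693919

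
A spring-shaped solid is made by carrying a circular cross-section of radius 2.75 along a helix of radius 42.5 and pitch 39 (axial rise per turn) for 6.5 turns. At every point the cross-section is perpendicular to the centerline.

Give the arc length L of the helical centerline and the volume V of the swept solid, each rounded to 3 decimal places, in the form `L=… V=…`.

L=1754.144 V=41675.466

2πR = 2π·42.5 = 267.035376
per-turn = √(267.035376² + 39²) = √(71307.8918 + 1521) = √72828.8918 = 269.868286
L = 6.5 × 269.868286 = 1754.143859
V = π·2.75² × L = 23.758294 × 1754.143859 = 41675.466300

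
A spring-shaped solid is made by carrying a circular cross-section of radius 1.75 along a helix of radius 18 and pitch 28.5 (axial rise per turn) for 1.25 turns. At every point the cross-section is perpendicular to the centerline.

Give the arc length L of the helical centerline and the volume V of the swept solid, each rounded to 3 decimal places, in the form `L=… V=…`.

L=145.791 V=1402.676

2πR = 2π·18 = 113.097336
per-turn = √(113.097336² + 28.5²) = √(12791.0073 + 812.25) = √13603.2573 = 116.633003
L = 1.25 × 116.633003 = 145.791253
V = π·1.75² × L = 9.621128 × 145.791253 = 1402.676237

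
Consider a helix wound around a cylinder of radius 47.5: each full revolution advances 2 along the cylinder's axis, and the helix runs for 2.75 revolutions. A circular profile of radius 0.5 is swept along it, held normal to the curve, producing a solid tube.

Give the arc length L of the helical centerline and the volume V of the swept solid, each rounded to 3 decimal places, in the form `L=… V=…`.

2πR = 2π·47.5 = 298.451302
per-turn = √(298.451302² + 2²) = √(89073.1797 + 4) = √89077.1797 = 298.458003
L = 2.75 × 298.458003 = 820.759509
V = π·0.5² × L = 0.785398 × 820.759509 = 644.623011

L=820.760 V=644.623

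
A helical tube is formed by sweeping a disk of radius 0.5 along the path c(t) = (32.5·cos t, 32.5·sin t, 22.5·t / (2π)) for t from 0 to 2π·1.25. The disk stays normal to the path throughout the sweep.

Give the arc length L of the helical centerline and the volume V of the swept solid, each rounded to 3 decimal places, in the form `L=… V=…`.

L=256.799 V=201.690

2πR = 2π·32.5 = 204.203522
per-turn = √(204.203522² + 22.5²) = √(41699.0786 + 506.25) = √42205.3286 = 205.439355
L = 1.25 × 205.439355 = 256.799194
V = π·0.5² × L = 0.785398 × 256.799194 = 201.689615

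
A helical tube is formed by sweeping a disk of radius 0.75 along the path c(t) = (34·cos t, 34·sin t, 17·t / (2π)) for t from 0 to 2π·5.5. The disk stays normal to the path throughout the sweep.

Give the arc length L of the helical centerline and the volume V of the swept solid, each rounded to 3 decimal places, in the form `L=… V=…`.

2πR = 2π·34 = 213.628300
per-turn = √(213.628300² + 17²) = √(45637.0508 + 289) = √45926.0508 = 214.303641
L = 5.5 × 214.303641 = 1178.670028
V = π·0.75² × L = 1.767146 × 1178.670028 = 2082.881870

L=1178.670 V=2082.882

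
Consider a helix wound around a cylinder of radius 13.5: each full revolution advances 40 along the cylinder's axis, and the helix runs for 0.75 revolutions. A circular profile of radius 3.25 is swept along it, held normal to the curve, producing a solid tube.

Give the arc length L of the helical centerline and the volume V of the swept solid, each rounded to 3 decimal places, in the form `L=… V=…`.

2πR = 2π·13.5 = 84.823002
per-turn = √(84.823002² + 40²) = √(7194.9416 + 1600) = √8794.9416 = 93.781350
L = 0.75 × 93.781350 = 70.336013
V = π·3.25² × L = 33.183072 × 70.336013 = 2333.964995

L=70.336 V=2333.965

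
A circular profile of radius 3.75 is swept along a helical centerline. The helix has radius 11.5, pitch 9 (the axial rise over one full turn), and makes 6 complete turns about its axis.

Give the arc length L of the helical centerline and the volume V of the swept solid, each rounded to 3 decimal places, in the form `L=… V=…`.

2πR = 2π·11.5 = 72.256631
per-turn = √(72.256631² + 9²) = √(5221.0207 + 81) = √5302.0207 = 72.814976
L = 6 × 72.814976 = 436.889856
V = π·3.75² × L = 44.178647 × 436.889856 = 19301.202588

L=436.890 V=19301.203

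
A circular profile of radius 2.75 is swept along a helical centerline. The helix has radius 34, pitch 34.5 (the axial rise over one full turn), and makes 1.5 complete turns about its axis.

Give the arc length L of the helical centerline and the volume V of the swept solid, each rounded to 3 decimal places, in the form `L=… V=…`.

L=324.594 V=7711.806

2πR = 2π·34 = 213.628300
per-turn = √(213.628300² + 34.5²) = √(45637.0508 + 1190.25) = √46827.3008 = 216.396166
L = 1.5 × 216.396166 = 324.594249
V = π·2.75² × L = 23.758294 × 324.594249 = 7711.805750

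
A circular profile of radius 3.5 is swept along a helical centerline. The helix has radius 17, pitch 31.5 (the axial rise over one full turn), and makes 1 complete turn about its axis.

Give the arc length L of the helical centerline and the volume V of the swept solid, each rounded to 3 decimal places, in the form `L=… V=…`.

L=111.362 V=4285.715

2πR = 2π·17 = 106.814150
per-turn = √(106.814150² + 31.5²) = √(11409.2627 + 992.25) = √12401.5127 = 111.362079
L = 1 × 111.362079 = 111.362079
V = π·3.5² × L = 38.484510 × 111.362079 = 4285.715052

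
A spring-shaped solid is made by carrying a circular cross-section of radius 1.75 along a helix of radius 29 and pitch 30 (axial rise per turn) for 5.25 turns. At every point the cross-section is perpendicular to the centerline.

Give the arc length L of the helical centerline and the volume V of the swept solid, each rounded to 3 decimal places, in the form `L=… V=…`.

L=969.494 V=9327.625

2πR = 2π·29 = 182.212374
per-turn = √(182.212374² + 30²) = √(33201.3492 + 900) = √34101.3492 = 184.665506
L = 5.25 × 184.665506 = 969.493908
V = π·1.75² × L = 9.621128 × 969.493908 = 9327.624500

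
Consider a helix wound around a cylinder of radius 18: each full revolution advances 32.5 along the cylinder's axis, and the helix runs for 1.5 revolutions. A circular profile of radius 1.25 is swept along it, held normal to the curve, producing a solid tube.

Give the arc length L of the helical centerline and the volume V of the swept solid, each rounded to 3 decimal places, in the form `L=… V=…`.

2πR = 2π·18 = 113.097336
per-turn = √(113.097336² + 32.5²) = √(12791.0073 + 1056.25) = √13847.2573 = 117.674370
L = 1.5 × 117.674370 = 176.511555
V = π·1.25² × L = 4.908739 × 176.511555 = 866.449068

L=176.512 V=866.449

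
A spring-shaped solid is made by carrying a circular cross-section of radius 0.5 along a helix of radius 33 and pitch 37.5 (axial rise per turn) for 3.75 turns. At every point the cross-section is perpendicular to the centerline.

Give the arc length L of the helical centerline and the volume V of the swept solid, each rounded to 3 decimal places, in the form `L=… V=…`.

L=790.158 V=620.589

2πR = 2π·33 = 207.345115
per-turn = √(207.345115² + 37.5²) = √(42991.9968 + 1406.25) = √44398.2468 = 210.708915
L = 3.75 × 210.708915 = 790.158430
V = π·0.5² × L = 0.785398 × 790.158430 = 620.588980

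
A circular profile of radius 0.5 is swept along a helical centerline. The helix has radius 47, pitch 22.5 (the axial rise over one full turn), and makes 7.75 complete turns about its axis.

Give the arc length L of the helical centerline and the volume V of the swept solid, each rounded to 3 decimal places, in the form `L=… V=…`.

2πR = 2π·47 = 295.309709
per-turn = √(295.309709² + 22.5²) = √(87207.8245 + 506.25) = √87714.0745 = 296.165620
L = 7.75 × 296.165620 = 2295.283555
V = π·0.5² × L = 0.785398 × 2295.283555 = 1802.711489

L=2295.284 V=1802.711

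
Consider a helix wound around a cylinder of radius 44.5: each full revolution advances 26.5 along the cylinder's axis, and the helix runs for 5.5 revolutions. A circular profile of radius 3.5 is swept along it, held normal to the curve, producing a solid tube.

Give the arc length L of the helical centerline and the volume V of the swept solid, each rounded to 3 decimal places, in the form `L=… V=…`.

L=1544.701 V=59447.064

2πR = 2π·44.5 = 279.601746
per-turn = √(279.601746² + 26.5²) = √(78177.1365 + 702.25) = √78879.3865 = 280.854743
L = 5.5 × 280.854743 = 1544.701084
V = π·3.5² × L = 38.484510 × 1544.701084 = 59447.064343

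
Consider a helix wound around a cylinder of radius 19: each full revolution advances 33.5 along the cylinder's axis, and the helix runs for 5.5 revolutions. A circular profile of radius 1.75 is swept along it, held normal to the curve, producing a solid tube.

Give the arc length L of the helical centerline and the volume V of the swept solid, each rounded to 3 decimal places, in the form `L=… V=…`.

L=681.955 V=6561.173

2πR = 2π·19 = 119.380521
per-turn = √(119.380521² + 33.5²) = √(14251.7088 + 1122.25) = √15373.9588 = 123.991769
L = 5.5 × 123.991769 = 681.954729
V = π·1.75² × L = 9.621128 × 681.954729 = 6561.173398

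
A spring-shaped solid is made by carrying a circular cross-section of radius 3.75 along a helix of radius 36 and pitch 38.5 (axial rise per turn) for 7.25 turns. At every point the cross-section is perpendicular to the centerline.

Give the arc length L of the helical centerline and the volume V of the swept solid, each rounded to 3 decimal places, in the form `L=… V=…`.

2πR = 2π·36 = 226.194671
per-turn = √(226.194671² + 38.5²) = √(51164.0292 + 1482.25) = √52646.2792 = 229.447770
L = 7.25 × 229.447770 = 1663.496333
V = π·3.75² × L = 44.178647 × 1663.496333 = 73491.016785

L=1663.496 V=73491.017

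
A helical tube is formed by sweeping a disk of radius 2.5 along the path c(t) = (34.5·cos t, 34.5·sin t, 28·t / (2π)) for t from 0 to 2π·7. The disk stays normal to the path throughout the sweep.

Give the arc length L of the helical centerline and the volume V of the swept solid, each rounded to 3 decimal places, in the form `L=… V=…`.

L=1529.995 V=30041.391

2πR = 2π·34.5 = 216.769893
per-turn = √(216.769893² + 28²) = √(46989.1866 + 784) = √47773.1866 = 218.570782
L = 7 × 218.570782 = 1529.995471
V = π·2.5² × L = 19.634954 × 1529.995471 = 30041.390822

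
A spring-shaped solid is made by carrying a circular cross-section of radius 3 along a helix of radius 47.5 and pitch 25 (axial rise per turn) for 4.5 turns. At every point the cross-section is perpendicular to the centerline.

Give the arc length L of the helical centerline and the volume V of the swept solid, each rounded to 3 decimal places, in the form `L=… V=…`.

L=1347.734 V=38106.294

2πR = 2π·47.5 = 298.451302
per-turn = √(298.451302² + 25²) = √(89073.1797 + 625) = √89698.1797 = 299.496544
L = 4.5 × 299.496544 = 1347.734447
V = π·3² × L = 28.274334 × 1347.734447 = 38106.293736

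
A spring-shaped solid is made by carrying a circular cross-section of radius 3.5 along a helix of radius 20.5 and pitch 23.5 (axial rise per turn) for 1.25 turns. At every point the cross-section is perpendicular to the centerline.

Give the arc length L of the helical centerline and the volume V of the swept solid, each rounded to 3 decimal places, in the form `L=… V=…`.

2πR = 2π·20.5 = 128.805299
per-turn = √(128.805299² + 23.5²) = √(16590.8050 + 552.25) = √17143.0550 = 130.931490
L = 1.25 × 130.931490 = 163.664362
V = π·3.5² × L = 38.484510 × 163.664362 = 6298.542782

L=163.664 V=6298.543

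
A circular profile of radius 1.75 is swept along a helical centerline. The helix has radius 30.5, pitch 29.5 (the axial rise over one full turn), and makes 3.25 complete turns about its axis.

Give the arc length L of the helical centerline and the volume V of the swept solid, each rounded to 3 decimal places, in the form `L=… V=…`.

2πR = 2π·30.5 = 191.637152
per-turn = √(191.637152² + 29.5²) = √(36724.7980 + 870.25) = √37595.0480 = 193.894425
L = 3.25 × 193.894425 = 630.156881
V = π·1.75² × L = 9.621128 × 630.156881 = 6062.819695

L=630.157 V=6062.820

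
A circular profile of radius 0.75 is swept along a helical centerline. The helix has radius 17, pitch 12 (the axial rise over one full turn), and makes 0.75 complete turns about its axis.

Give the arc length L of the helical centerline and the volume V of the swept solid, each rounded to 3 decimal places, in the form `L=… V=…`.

2πR = 2π·17 = 106.814150
per-turn = √(106.814150² + 12²) = √(11409.2627 + 144) = √11553.2627 = 107.486105
L = 0.75 × 107.486105 = 80.614578
V = π·0.75² × L = 1.767146 × 80.614578 = 142.457719

L=80.615 V=142.458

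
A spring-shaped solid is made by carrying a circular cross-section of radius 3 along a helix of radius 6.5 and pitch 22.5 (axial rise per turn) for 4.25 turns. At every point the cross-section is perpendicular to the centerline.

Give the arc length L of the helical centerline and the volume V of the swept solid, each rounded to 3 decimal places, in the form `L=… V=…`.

L=198.171 V=5603.152

2πR = 2π·6.5 = 40.840704
per-turn = √(40.840704² + 22.5²) = √(1667.9631 + 506.25) = √2174.2131 = 46.628459
L = 4.25 × 46.628459 = 198.170949
V = π·3² × L = 28.274334 × 198.170949 = 5603.151569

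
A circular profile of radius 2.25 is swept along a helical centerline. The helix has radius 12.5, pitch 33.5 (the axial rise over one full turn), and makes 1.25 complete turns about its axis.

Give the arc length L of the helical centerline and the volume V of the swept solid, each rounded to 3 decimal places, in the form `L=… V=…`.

L=106.732 V=1697.505

2πR = 2π·12.5 = 78.539816
per-turn = √(78.539816² + 33.5²) = √(6168.5028 + 1122.25) = √7290.7528 = 85.385905
L = 1.25 × 85.385905 = 106.732381
V = π·2.25² × L = 15.904313 × 106.732381 = 1697.505176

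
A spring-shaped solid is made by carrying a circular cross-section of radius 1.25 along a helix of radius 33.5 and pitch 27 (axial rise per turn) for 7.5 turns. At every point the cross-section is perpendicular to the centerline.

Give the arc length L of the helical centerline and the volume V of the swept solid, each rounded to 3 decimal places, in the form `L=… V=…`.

L=1591.585 V=7812.675

2πR = 2π·33.5 = 210.486708
per-turn = √(210.486708² + 27²) = √(44304.6542 + 729) = √45033.6542 = 212.211343
L = 7.5 × 212.211343 = 1591.585074
V = π·1.25² × L = 4.908739 × 1591.585074 = 7812.674960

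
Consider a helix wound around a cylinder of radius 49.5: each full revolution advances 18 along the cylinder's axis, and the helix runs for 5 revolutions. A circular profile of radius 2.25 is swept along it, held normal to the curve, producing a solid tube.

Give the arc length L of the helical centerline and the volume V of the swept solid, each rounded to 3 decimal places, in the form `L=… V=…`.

2πR = 2π·49.5 = 311.017673
per-turn = √(311.017673² + 18²) = √(96731.9927 + 324) = √97055.9927 = 311.538108
L = 5 × 311.538108 = 1557.690540
V = π·2.25² × L = 15.904313 × 1557.690540 = 24773.997607

L=1557.691 V=24773.998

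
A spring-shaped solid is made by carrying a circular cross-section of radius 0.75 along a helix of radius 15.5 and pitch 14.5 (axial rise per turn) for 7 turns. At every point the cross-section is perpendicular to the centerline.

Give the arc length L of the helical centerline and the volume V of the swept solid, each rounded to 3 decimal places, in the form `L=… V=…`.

2πR = 2π·15.5 = 97.389372
per-turn = √(97.389372² + 14.5²) = √(9484.6898 + 210.25) = √9694.9398 = 98.462886
L = 7 × 98.462886 = 689.240199
V = π·0.75² × L = 1.767146 × 689.240199 = 1217.987969

L=689.240 V=1217.988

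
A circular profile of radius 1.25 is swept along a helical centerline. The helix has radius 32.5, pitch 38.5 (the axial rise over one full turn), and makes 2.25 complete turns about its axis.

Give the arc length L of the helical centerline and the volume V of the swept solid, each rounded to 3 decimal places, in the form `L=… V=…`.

2πR = 2π·32.5 = 204.203522
per-turn = √(204.203522² + 38.5²) = √(41699.0786 + 1482.25) = √43181.3286 = 207.801176
L = 2.25 × 207.801176 = 467.552645
V = π·1.25² × L = 4.908739 × 467.552645 = 2295.093680

L=467.553 V=2295.094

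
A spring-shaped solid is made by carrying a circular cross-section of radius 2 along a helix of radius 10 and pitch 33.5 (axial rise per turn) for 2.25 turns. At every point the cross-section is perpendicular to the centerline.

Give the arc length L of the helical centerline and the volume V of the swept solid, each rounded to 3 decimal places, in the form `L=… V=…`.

2πR = 2π·10 = 62.831853
per-turn = √(62.831853² + 33.5²) = √(3947.8418 + 1122.25) = √5070.0918 = 71.204577
L = 2.25 × 71.204577 = 160.210298
V = π·2² × L = 12.566371 × 160.210298 = 2013.261979

L=160.210 V=2013.262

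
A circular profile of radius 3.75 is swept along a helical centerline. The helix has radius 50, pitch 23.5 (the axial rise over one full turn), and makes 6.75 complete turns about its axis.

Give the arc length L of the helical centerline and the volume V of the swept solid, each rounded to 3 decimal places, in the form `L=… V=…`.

L=2126.500 V=93945.873

2πR = 2π·50 = 314.159265
per-turn = √(314.159265² + 23.5²) = √(98696.0440 + 552.25) = √99248.2940 = 315.036972
L = 6.75 × 315.036972 = 2126.499564
V = π·3.75² × L = 44.178647 × 2126.499564 = 93945.872929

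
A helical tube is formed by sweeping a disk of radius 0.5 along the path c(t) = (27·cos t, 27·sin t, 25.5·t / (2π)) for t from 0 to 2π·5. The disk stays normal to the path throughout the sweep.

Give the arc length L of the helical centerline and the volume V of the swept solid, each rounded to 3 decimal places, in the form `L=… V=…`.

2πR = 2π·27 = 169.646003
per-turn = √(169.646003² + 25.5²) = √(28779.7664 + 650.25) = √29430.0164 = 171.551789
L = 5 × 171.551789 = 857.758947
V = π·0.5² × L = 0.785398 × 857.758947 = 673.682301

L=857.759 V=673.682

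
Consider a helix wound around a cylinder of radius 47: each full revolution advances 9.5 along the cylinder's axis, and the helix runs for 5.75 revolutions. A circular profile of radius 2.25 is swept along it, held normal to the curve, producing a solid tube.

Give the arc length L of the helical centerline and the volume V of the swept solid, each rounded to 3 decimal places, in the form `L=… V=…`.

2πR = 2π·47 = 295.309709
per-turn = √(295.309709² + 9.5²) = √(87207.8245 + 90.25) = √87298.0745 = 295.462476
L = 5.75 × 295.462476 = 1698.909235
V = π·2.25² × L = 15.904313 × 1698.909235 = 27019.983902

L=1698.909 V=27019.984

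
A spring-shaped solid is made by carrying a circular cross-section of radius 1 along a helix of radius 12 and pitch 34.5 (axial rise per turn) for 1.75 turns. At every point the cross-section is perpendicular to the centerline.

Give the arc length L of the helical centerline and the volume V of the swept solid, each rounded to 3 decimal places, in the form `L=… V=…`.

2πR = 2π·12 = 75.398224
per-turn = √(75.398224² + 34.5²) = √(5684.8921 + 1190.25) = √6875.1421 = 82.916477
L = 1.75 × 82.916477 = 145.103835
V = π·1² × L = 3.141593 × 145.103835 = 455.857140

L=145.104 V=455.857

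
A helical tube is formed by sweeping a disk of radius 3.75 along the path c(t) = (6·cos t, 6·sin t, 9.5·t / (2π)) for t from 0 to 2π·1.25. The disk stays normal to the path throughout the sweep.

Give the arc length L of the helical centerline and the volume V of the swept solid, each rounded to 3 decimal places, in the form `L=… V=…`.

L=48.597 V=2146.953

2πR = 2π·6 = 37.699112
per-turn = √(37.699112² + 9.5²) = √(1421.2230 + 90.25) = √1511.4730 = 38.877668
L = 1.25 × 38.877668 = 48.597084
V = π·3.75² × L = 44.178647 × 48.597084 = 2146.953423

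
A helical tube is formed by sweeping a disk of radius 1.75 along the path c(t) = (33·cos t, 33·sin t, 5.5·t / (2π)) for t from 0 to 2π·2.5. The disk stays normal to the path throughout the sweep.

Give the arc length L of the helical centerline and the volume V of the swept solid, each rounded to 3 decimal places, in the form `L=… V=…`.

L=518.545 V=4988.989

2πR = 2π·33 = 207.345115
per-turn = √(207.345115² + 5.5²) = √(42991.9968 + 30.25) = √43022.2468 = 207.418048
L = 2.5 × 207.418048 = 518.545121
V = π·1.75² × L = 9.621128 × 518.545121 = 4988.988723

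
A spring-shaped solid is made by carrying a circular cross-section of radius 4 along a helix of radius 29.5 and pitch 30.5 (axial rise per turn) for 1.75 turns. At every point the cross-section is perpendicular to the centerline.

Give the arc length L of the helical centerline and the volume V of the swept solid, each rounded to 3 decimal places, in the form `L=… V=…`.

L=328.732 V=16523.849

2πR = 2π·29.5 = 185.353967
per-turn = √(185.353967² + 30.5²) = √(34356.0929 + 930.25) = √35286.3429 = 187.846594
L = 1.75 × 187.846594 = 328.731540
V = π·4² × L = 50.265482 × 328.731540 = 16523.849442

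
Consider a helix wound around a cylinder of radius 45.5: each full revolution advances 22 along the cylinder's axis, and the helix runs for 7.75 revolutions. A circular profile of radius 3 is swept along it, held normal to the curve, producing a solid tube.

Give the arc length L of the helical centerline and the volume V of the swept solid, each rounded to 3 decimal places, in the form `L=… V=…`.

L=2222.159 V=62830.062

2πR = 2π·45.5 = 285.884931
per-turn = √(285.884931² + 22²) = √(81730.1940 + 484) = √82214.1940 = 286.730176
L = 7.75 × 286.730176 = 2222.158867
V = π·3² × L = 28.274334 × 2222.158867 = 62830.061743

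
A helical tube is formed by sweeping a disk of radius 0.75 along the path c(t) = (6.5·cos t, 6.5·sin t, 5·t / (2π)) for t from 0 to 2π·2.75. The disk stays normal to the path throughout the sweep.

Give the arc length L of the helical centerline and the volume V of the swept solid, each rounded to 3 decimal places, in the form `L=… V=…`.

L=113.150 V=199.953

2πR = 2π·6.5 = 40.840704
per-turn = √(40.840704² + 5²) = √(1667.9631 + 25) = √1692.9631 = 41.145633
L = 2.75 × 41.145633 = 113.150492
V = π·0.75² × L = 1.767146 × 113.150492 = 199.953424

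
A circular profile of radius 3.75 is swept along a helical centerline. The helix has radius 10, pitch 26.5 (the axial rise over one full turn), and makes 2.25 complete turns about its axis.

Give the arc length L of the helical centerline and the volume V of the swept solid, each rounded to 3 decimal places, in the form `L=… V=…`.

L=153.431 V=6778.376

2πR = 2π·10 = 62.831853
per-turn = √(62.831853² + 26.5²) = √(3947.8418 + 702.25) = √4650.0918 = 68.191581
L = 2.25 × 68.191581 = 153.431058
V = π·3.75² × L = 44.178647 × 153.431058 = 6778.376500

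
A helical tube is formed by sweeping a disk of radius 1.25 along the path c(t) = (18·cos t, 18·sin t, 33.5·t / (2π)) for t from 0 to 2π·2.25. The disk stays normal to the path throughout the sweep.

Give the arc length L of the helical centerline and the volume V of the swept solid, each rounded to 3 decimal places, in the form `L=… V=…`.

2πR = 2π·18 = 113.097336
per-turn = √(113.097336² + 33.5²) = √(12791.0073 + 1122.25) = √13913.2573 = 117.954471
L = 2.25 × 117.954471 = 265.397560
V = π·1.25² × L = 4.908739 × 265.397560 = 1302.767228

L=265.398 V=1302.767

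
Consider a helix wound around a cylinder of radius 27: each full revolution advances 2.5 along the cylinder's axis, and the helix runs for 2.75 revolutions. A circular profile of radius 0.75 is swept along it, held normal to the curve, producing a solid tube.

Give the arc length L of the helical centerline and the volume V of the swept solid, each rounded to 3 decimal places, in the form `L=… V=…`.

2πR = 2π·27 = 169.646003
per-turn = √(169.646003² + 2.5²) = √(28779.7664 + 6.25) = √28786.0164 = 169.664423
L = 2.75 × 169.664423 = 466.577163
V = π·0.75² × L = 1.767146 × 466.577163 = 824.509906

L=466.577 V=824.510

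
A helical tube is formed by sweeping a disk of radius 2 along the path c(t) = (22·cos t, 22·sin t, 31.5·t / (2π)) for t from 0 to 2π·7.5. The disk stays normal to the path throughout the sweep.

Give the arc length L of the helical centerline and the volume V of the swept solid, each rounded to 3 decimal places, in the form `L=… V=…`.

L=1063.303 V=13361.864

2πR = 2π·22 = 138.230077
per-turn = √(138.230077² + 31.5²) = √(19107.5541 + 992.25) = √20099.8041 = 141.773778
L = 7.5 × 141.773778 = 1063.303335
V = π·2² × L = 12.566371 × 1063.303335 = 13361.863780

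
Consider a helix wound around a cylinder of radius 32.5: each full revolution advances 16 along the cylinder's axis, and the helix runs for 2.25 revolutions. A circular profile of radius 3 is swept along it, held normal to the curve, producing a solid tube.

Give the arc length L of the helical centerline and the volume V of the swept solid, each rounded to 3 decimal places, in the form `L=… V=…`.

L=460.866 V=13030.683

2πR = 2π·32.5 = 204.203522
per-turn = √(204.203522² + 16²) = √(41699.0786 + 256) = √41955.0786 = 204.829389
L = 2.25 × 204.829389 = 460.866125
V = π·3² × L = 28.274334 × 460.866125 = 13030.682700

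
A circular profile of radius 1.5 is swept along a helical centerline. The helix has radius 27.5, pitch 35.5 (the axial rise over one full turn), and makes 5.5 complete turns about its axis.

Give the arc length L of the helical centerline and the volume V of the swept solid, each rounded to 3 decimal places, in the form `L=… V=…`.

L=970.182 V=6857.812

2πR = 2π·27.5 = 172.787596
per-turn = √(172.787596² + 35.5²) = √(29855.5533 + 1260.25) = √31115.8033 = 176.396721
L = 5.5 × 176.396721 = 970.181968
V = π·1.5² × L = 7.068583 × 970.181968 = 6857.812220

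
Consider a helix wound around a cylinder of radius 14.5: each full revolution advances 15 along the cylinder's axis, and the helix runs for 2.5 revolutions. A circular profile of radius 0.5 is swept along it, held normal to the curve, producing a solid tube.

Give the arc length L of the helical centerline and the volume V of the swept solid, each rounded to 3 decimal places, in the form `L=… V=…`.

2πR = 2π·14.5 = 91.106187
per-turn = √(91.106187² + 15²) = √(8300.3373 + 225) = √8525.3373 = 92.332753
L = 2.5 × 92.332753 = 230.831883
V = π·0.5² × L = 0.785398 × 230.831883 = 181.294937

L=230.832 V=181.295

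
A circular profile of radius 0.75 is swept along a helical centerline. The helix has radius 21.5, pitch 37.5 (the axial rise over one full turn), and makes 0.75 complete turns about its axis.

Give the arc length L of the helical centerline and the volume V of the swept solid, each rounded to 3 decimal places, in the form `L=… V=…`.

L=105.148 V=185.811

2πR = 2π·21.5 = 135.088484
per-turn = √(135.088484² + 37.5²) = √(18248.8985 + 1406.25) = √19655.1485 = 140.196821
L = 0.75 × 140.196821 = 105.147616
V = π·0.75² × L = 1.767146 × 105.147616 = 185.811174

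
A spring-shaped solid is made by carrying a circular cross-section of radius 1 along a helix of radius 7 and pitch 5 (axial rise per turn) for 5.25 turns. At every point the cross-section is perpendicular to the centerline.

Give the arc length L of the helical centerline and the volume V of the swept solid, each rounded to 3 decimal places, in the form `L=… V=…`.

2πR = 2π·7 = 43.982297
per-turn = √(43.982297² + 5²) = √(1934.4425 + 25) = √1959.4425 = 44.265590
L = 5.25 × 44.265590 = 232.394348
V = π·1² × L = 3.141593 × 232.394348 = 730.088376

L=232.394 V=730.088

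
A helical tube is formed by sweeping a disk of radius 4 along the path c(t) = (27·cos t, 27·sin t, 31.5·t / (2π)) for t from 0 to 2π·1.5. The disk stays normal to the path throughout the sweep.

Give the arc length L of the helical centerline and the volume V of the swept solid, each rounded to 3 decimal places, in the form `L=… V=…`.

2πR = 2π·27 = 169.646003
per-turn = √(169.646003² + 31.5²) = √(28779.7664 + 992.25) = √29772.0164 = 172.545694
L = 1.5 × 172.545694 = 258.818541
V = π·4² × L = 50.265482 × 258.818541 = 13009.638814

L=258.819 V=13009.639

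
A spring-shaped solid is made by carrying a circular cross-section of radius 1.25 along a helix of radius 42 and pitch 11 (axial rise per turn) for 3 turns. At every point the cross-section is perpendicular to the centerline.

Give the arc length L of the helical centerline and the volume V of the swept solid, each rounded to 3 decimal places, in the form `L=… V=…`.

2πR = 2π·42 = 263.893783
per-turn = √(263.893783² + 11²) = √(69639.9287 + 121) = √69760.9287 = 264.122942
L = 3 × 264.122942 = 792.368827
V = π·1.25² × L = 4.908739 × 792.368827 = 3889.531384

L=792.369 V=3889.531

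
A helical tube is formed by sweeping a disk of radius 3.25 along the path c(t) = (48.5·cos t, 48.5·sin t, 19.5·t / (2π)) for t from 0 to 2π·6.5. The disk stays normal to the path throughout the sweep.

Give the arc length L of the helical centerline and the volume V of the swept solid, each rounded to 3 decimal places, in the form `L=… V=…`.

2πR = 2π·48.5 = 304.734487
per-turn = √(304.734487² + 19.5²) = √(92863.1078 + 380.25) = √93243.3578 = 305.357754
L = 6.5 × 305.357754 = 1984.825400
V = π·3.25² × L = 33.183072 × 1984.825400 = 65862.604948

L=1984.825 V=65862.605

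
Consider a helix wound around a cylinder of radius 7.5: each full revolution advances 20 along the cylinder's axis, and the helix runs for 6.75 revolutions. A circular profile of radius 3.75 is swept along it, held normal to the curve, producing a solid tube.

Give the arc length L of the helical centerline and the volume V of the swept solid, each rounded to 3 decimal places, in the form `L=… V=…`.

2πR = 2π·7.5 = 47.123890
per-turn = √(47.123890² + 20²) = √(2220.6610 + 400) = √2620.6610 = 51.192392
L = 6.75 × 51.192392 = 345.548645
V = π·3.75² × L = 44.178647 × 345.548645 = 15265.871522

L=345.549 V=15265.872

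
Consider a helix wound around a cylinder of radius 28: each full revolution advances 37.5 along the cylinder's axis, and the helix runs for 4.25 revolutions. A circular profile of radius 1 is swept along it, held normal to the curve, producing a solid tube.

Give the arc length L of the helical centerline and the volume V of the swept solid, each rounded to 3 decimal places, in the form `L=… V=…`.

2πR = 2π·28 = 175.929189
per-turn = √(175.929189² + 37.5²) = √(30951.0794 + 1406.25) = √32357.3294 = 179.881432
L = 4.25 × 179.881432 = 764.496084
V = π·1² × L = 3.141593 × 764.496084 = 2401.735281

L=764.496 V=2401.735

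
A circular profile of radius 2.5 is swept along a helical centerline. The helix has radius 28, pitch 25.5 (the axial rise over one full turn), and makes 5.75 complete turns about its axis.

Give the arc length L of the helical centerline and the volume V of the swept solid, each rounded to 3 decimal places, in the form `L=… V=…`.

2πR = 2π·28 = 175.929189
per-turn = √(175.929189² + 25.5²) = √(30951.0794 + 650.25) = √31601.3294 = 177.767628
L = 5.75 × 177.767628 = 1022.163858
V = π·2.5² × L = 19.634954 × 1022.163858 = 20070.140426

L=1022.164 V=20070.140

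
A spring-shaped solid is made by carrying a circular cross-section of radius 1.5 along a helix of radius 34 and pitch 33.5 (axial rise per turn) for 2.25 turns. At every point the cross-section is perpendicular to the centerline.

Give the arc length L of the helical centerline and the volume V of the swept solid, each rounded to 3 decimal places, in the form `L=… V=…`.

2πR = 2π·34 = 213.628300
per-turn = √(213.628300² + 33.5²) = √(45637.0508 + 1122.25) = √46759.3008 = 216.238990
L = 2.25 × 216.238990 = 486.537727
V = π·1.5² × L = 7.068583 × 486.537727 = 3439.132537

L=486.538 V=3439.133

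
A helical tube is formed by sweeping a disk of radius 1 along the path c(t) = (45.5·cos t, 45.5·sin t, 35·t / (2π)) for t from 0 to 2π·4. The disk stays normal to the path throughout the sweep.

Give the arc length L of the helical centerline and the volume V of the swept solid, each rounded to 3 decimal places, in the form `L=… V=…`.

2πR = 2π·45.5 = 285.884931
per-turn = √(285.884931² + 35²) = √(81730.1940 + 1225) = √82955.1940 = 288.019433
L = 4 × 288.019433 = 1152.077734
V = π·1² × L = 3.141593 × 1152.077734 = 3619.358945

L=1152.078 V=3619.359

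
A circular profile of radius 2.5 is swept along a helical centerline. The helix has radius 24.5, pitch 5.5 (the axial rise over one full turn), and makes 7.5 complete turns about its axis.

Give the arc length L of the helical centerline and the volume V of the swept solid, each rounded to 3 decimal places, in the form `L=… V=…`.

L=1155.272 V=22683.712

2πR = 2π·24.5 = 153.938040
per-turn = √(153.938040² + 5.5²) = √(23696.9202 + 30.25) = √23727.1702 = 154.036263
L = 7.5 × 154.036263 = 1155.271969
V = π·2.5² × L = 19.634954 × 1155.271969 = 22683.712063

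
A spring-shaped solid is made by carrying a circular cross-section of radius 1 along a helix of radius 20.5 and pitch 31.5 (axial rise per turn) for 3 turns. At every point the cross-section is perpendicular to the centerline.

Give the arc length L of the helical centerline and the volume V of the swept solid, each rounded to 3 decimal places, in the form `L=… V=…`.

2πR = 2π·20.5 = 128.805299
per-turn = √(128.805299² + 31.5²) = √(16590.8050 + 992.25) = √17583.0550 = 132.601112
L = 3 × 132.601112 = 397.803337
V = π·1² × L = 3.141593 × 397.803337 = 1249.736041

L=397.803 V=1249.736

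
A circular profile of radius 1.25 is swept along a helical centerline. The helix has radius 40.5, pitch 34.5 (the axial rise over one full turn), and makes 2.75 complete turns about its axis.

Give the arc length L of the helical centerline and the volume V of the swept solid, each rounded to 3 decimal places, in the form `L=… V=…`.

2πR = 2π·40.5 = 254.469005
per-turn = √(254.469005² + 34.5²) = √(64754.4745 + 1190.25) = √65944.7245 = 256.797049
L = 2.75 × 256.797049 = 706.191885
V = π·1.25² × L = 4.908739 × 706.191885 = 3466.511311

L=706.192 V=3466.511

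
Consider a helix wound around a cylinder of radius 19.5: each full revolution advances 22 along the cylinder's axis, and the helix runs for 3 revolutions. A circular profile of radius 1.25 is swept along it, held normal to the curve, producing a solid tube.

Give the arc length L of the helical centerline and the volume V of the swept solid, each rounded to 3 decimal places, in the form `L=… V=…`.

L=373.445 V=1833.143

2πR = 2π·19.5 = 122.522113
per-turn = √(122.522113² + 22²) = √(15011.6683 + 484) = √15495.6683 = 124.481598
L = 3 × 124.481598 = 373.444795
V = π·1.25² × L = 4.908739 × 373.444795 = 1833.142849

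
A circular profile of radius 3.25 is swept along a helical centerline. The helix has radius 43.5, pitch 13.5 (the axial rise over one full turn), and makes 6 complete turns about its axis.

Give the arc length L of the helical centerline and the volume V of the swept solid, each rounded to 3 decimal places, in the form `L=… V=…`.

2πR = 2π·43.5 = 273.318561
per-turn = √(273.318561² + 13.5²) = √(74703.0357 + 182.25) = √74885.2857 = 273.651760
L = 6 × 273.651760 = 1641.910560
V = π·3.25² × L = 33.183072 × 1641.910560 = 54483.636978

L=1641.911 V=54483.637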